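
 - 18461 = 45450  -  63911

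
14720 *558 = 8213760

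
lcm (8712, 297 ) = 26136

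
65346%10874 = 102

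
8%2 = 0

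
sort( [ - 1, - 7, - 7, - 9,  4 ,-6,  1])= [ - 9, - 7, -7,-6,-1,1,  4]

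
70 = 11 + 59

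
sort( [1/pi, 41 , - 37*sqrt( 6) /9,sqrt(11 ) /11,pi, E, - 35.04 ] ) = [ - 35.04, - 37 * sqrt(6)/9,sqrt (11 ) /11, 1/pi, E,  pi , 41]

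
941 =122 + 819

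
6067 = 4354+1713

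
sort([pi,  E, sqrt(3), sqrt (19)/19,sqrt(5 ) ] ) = [sqrt (19) /19,sqrt ( 3),sqrt( 5) , E, pi]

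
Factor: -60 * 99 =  - 5940 = - 2^2*3^3 * 5^1*11^1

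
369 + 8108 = 8477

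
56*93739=5249384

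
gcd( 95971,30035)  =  1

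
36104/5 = 36104/5 = 7220.80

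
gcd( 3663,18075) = 3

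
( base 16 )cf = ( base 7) 414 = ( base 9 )250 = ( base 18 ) b9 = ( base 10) 207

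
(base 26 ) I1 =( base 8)725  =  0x1d5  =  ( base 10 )469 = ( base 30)FJ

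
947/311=3+14/311 = 3.05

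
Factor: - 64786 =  - 2^1*29^1*1117^1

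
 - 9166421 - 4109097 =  - 13275518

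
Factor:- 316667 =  - 13^1*24359^1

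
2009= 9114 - 7105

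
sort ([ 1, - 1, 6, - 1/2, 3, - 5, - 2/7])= [ -5,-1, - 1/2 , -2/7, 1,3,6]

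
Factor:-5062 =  - 2^1*2531^1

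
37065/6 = 12355/2= 6177.50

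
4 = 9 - 5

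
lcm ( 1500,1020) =25500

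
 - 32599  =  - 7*4657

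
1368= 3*456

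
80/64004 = 20/16001 = 0.00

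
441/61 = 7 + 14/61 = 7.23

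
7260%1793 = 88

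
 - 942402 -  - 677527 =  - 264875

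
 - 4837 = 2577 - 7414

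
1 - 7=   -6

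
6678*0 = 0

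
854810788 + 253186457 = 1107997245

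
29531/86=29531/86 = 343.38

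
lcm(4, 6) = 12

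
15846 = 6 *2641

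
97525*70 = 6826750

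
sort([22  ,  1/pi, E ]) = [ 1/pi,E,  22]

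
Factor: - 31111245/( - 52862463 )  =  3456805/5873607 = 3^ ( - 3 )*5^1 * 11^1*211^( - 1)*1031^( - 1 )*62851^1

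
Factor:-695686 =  - 2^1  *137^1*2539^1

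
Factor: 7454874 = 2^1*3^1*7^1*17^1*53^1  *197^1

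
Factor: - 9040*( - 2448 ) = 22129920 =2^8*3^2*5^1*17^1*113^1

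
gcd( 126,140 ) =14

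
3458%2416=1042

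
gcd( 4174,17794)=2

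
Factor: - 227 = -227^1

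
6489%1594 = 113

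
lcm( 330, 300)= 3300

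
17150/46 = 8575/23  =  372.83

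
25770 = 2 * 12885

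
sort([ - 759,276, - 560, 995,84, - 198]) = [ - 759, - 560,- 198, 84  ,  276,  995]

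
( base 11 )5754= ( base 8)16611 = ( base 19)11HI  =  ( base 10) 7561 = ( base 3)101101001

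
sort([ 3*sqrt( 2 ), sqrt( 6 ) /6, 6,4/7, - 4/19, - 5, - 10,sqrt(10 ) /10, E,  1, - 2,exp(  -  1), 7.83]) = [ - 10, - 5, - 2, - 4/19,  sqrt( 10)/10, exp( - 1 ),sqrt (6 ) /6 , 4/7,1,E, 3*sqrt(2 ),  6  ,  7.83]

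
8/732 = 2/183=0.01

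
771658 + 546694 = 1318352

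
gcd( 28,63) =7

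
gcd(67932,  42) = 6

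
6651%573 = 348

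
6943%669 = 253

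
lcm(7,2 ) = 14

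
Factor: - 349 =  -349^1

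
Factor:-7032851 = -7^1*683^1*1471^1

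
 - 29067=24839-53906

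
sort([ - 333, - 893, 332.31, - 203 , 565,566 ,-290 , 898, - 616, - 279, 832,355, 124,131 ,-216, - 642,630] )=[-893, - 642, - 616, - 333, - 290, - 279,-216, - 203,  124,131, 332.31,355,565,566 , 630,832,898]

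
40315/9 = 4479 + 4/9 = 4479.44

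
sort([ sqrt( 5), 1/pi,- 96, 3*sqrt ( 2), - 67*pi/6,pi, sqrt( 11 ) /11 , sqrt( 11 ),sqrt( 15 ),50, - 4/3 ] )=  [ - 96,-67* pi/6, - 4/3,  sqrt( 11 ) /11, 1/pi,sqrt (5),pi, sqrt(11), sqrt(15 ), 3*sqrt( 2), 50] 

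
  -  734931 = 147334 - 882265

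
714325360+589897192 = 1304222552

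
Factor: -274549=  - 11^2 * 2269^1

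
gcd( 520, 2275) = 65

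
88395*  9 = 795555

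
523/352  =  1+171/352=1.49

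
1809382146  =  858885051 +950497095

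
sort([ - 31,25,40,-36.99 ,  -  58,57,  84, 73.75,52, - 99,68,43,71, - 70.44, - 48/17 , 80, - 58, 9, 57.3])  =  [-99, - 70.44,  -  58, - 58,-36.99 , -31, - 48/17,9,25,40 , 43,52,57,57.3, 68,71, 73.75,80 , 84] 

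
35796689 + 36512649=72309338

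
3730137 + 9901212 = 13631349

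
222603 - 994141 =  - 771538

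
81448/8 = 10181=10181.00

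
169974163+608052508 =778026671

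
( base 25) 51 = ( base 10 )126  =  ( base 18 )70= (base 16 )7E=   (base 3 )11200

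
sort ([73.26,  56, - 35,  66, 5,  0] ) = [ - 35, 0 , 5,56,66,73.26] 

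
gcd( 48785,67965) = 5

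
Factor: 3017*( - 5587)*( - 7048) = 118800939992 = 2^3*7^1*37^1*151^1*431^1*881^1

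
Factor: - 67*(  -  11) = 737  =  11^1*67^1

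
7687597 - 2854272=4833325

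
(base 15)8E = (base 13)A4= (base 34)3w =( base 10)134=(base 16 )86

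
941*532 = 500612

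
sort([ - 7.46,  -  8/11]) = [ - 7.46 , - 8/11] 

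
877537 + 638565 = 1516102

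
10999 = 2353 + 8646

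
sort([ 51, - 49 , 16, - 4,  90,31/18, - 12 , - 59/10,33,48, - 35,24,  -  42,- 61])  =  [ - 61, -49, - 42, - 35, - 12, - 59/10, - 4,31/18,16,24, 33,48,51,90] 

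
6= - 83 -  - 89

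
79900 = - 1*( - 79900) 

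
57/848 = 57/848  =  0.07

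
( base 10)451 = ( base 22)kb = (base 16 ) 1c3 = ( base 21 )10A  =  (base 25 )i1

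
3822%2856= 966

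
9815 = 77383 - 67568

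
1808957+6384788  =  8193745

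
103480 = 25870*4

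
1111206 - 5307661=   -  4196455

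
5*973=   4865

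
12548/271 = 12548/271 = 46.30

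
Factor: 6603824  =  2^4*412739^1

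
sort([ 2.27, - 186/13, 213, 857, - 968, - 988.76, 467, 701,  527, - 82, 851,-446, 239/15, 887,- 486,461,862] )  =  [ - 988.76, - 968,-486, - 446,  -  82, - 186/13, 2.27,239/15,213 , 461,467 , 527, 701, 851,857, 862,  887 ] 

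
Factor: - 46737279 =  - 3^2*107^1*48533^1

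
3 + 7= 10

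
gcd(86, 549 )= 1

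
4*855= 3420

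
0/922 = 0 =0.00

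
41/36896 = 41/36896 = 0.00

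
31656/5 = 6331 + 1/5 = 6331.20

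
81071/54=81071/54=1501.31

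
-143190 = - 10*14319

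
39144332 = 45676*857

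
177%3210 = 177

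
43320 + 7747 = 51067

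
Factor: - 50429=-211^1 * 239^1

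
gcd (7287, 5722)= 1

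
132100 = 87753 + 44347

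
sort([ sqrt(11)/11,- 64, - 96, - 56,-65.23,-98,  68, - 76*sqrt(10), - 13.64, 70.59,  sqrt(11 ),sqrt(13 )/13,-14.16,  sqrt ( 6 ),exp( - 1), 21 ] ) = [ - 76*sqrt (10 ), - 98, - 96,-65.23,-64, - 56, - 14.16,-13.64,  sqrt( 13) /13, sqrt(11)/11 , exp ( - 1 ) , sqrt( 6), sqrt ( 11 ), 21, 68, 70.59 ] 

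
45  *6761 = 304245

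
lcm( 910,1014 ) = 35490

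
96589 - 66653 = 29936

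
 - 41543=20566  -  62109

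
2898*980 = 2840040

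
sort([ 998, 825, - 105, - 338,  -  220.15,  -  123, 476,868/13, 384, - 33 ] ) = [ - 338, - 220.15 , - 123, - 105,-33,868/13, 384,476, 825, 998]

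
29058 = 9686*3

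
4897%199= 121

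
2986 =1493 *2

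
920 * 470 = 432400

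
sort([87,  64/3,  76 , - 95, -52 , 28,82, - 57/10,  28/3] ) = [ - 95, - 52, - 57/10, 28/3,64/3 , 28, 76, 82 , 87]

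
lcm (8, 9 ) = 72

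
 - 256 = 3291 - 3547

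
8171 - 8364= - 193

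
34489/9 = 34489/9 = 3832.11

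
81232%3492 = 916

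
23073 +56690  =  79763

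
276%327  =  276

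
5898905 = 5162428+736477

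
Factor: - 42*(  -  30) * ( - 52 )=- 65520= -2^4 * 3^2 * 5^1 * 7^1*13^1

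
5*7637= 38185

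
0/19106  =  0  =  0.00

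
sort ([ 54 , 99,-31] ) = [-31, 54,99 ]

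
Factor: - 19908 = - 2^2*3^2 * 7^1*79^1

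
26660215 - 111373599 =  - 84713384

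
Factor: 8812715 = 5^1*17^1*199^1*521^1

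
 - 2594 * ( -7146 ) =18536724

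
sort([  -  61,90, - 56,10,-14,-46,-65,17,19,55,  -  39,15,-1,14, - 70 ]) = [ - 70, - 65, - 61 , - 56,-46, - 39, - 14, - 1, 10,  14,15,17, 19,55,90]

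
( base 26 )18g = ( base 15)400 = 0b1110000100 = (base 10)900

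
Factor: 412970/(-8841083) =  -2^1*5^1*61^1*677^1 * 8841083^( - 1 ) 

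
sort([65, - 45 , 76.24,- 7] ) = [ - 45, - 7,65, 76.24 ]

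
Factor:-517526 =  - 2^1*258763^1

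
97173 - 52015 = 45158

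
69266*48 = 3324768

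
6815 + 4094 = 10909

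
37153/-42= - 37153/42 = -884.60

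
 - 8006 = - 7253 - 753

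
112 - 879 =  - 767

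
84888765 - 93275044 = - 8386279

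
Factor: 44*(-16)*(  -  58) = 2^7*11^1*29^1 = 40832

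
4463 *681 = 3039303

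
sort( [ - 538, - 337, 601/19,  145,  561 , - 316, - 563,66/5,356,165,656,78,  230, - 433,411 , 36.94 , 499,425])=[ - 563, - 538, - 433, - 337, - 316,66/5,601/19 , 36.94, 78,145,165, 230, 356,411 , 425,499,561, 656]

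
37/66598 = 37/66598=0.00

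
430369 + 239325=669694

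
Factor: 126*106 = 13356 =2^2*3^2*7^1*53^1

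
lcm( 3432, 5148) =10296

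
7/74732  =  1/10676 = 0.00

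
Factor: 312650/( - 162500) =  - 2^( - 1)*5^( - 3 )*13^1 * 37^1= -481/250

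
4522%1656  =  1210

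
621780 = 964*645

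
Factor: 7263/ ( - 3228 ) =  - 9/4= - 2^( - 2 )*3^2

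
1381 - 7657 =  - 6276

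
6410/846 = 3205/423=7.58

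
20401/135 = 151 + 16/135 = 151.12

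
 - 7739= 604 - 8343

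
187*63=11781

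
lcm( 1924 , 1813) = 94276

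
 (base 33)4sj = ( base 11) 3A88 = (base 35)4be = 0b1010010110011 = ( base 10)5299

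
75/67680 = 5/4512 = 0.00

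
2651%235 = 66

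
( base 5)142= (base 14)35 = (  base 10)47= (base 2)101111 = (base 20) 27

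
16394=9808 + 6586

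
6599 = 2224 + 4375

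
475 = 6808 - 6333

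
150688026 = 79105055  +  71582971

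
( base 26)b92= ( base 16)1df8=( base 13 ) 3652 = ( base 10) 7672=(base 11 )5845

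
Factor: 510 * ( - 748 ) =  - 2^3*3^1*5^1 *11^1*17^2 = - 381480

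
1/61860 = 1/61860 = 0.00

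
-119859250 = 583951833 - 703811083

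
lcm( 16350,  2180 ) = 32700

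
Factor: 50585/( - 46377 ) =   -  3^(  -  2 )*5^1 * 67^1*  151^1*5153^( - 1 ) 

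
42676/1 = 42676 = 42676.00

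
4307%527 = 91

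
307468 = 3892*79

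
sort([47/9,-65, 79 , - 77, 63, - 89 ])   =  [ - 89, - 77, - 65 , 47/9, 63,79 ]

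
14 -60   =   - 46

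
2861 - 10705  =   -7844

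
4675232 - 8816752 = -4141520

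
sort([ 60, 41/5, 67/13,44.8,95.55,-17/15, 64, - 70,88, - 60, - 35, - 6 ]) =[-70, - 60,-35, - 6,-17/15, 67/13, 41/5,44.8, 60,64, 88, 95.55]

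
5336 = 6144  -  808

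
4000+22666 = 26666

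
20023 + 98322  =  118345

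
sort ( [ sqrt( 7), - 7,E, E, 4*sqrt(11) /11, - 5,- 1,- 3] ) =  [ - 7 ,- 5,-3 ,- 1,4*sqrt(11) /11, sqrt (7 ),E, E ]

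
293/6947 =293/6947 = 0.04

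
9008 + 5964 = 14972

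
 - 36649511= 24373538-61023049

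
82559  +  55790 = 138349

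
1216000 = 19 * 64000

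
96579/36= 2682 + 3/4  =  2682.75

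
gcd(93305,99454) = 1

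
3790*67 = 253930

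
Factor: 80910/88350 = 3^1 * 5^( - 1 ) *19^( - 1)*29^1 = 87/95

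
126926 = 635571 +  - 508645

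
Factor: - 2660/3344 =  - 35/44 = - 2^( - 2 )*5^1*7^1*11^(  -  1)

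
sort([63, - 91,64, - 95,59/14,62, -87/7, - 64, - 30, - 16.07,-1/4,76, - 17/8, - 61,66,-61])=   [-95, - 91,  -  64, - 61,-61,  -  30,-16.07,  -  87/7,-17/8, - 1/4,59/14, 62,63,64,66,76 ]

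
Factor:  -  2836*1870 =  -5303320= - 2^3*5^1 * 11^1 *17^1*709^1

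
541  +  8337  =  8878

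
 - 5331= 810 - 6141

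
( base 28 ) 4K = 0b10000100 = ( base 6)340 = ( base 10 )132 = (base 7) 246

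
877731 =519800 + 357931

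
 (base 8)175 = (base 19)6b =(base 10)125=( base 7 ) 236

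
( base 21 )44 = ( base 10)88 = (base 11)80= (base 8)130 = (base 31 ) 2Q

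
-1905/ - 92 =1905/92 = 20.71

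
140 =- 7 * ( - 20 )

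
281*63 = 17703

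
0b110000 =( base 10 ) 48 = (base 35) 1D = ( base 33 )1F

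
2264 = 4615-2351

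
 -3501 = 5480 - 8981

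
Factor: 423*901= 381123 = 3^2*17^1*47^1*53^1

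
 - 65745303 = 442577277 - 508322580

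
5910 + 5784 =11694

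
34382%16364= 1654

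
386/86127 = 386/86127 = 0.00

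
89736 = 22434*4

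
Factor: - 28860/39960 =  - 13/18=-  2^(-1)*3^(-2 ) * 13^1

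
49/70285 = 49/70285 = 0.00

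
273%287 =273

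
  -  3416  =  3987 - 7403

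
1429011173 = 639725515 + 789285658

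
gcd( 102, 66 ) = 6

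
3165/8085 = 211/539=0.39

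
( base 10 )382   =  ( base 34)b8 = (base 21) I4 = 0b101111110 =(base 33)BJ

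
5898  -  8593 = -2695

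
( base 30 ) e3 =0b110100111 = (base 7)1143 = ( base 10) 423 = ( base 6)1543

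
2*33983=67966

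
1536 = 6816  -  5280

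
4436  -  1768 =2668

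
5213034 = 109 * 47826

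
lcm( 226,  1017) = 2034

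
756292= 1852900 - 1096608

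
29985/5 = 5997 = 5997.00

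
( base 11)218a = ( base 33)2LA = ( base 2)101101000001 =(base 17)9g8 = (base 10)2881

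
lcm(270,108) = 540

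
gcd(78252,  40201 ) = 1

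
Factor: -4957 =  - 4957^1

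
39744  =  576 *69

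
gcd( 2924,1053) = 1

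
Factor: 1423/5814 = 2^( - 1)*3^(-2 )*17^( - 1 )*19^( - 1 ) * 1423^1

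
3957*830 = 3284310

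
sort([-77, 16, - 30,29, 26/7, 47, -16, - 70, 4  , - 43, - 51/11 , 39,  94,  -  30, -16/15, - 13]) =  [ - 77, - 70 , - 43, - 30, - 30, - 16,  -  13, - 51/11, - 16/15,  26/7,4, 16,  29, 39,  47,94]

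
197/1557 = 197/1557 = 0.13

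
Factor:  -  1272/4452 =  - 2/7 = - 2^1*7^( - 1)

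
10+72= 82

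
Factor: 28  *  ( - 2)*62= -3472= - 2^4*7^1*31^1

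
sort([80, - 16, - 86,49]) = [ - 86,-16,49,80 ] 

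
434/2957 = 434/2957 = 0.15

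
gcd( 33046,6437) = 41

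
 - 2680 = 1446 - 4126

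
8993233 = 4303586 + 4689647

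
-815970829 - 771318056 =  - 1587288885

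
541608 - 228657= 312951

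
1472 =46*32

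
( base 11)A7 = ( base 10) 117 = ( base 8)165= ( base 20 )5H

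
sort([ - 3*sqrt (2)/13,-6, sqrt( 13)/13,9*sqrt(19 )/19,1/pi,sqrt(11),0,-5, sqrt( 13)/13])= [  -  6, - 5, - 3*sqrt(2 ) /13,0,  sqrt( 13)/13, sqrt( 13)/13,1/pi,9*sqrt(19)/19, sqrt(11 )]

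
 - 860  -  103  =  -963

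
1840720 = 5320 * 346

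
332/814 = 166/407 = 0.41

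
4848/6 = 808= 808.00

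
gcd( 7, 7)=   7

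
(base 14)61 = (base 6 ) 221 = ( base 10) 85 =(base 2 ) 1010101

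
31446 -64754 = -33308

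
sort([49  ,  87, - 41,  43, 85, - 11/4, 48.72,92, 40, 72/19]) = [ - 41, - 11/4 , 72/19,40,43,48.72 , 49,85, 87, 92 ] 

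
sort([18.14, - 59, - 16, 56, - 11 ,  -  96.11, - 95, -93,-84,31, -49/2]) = [ - 96.11, - 95, - 93, - 84, - 59, - 49/2,  -  16, - 11,18.14,31,56] 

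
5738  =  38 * 151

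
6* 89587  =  537522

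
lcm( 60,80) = 240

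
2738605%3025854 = 2738605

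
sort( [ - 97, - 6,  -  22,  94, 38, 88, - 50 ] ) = [ - 97, - 50, - 22, - 6, 38, 88,94 ] 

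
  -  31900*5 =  -159500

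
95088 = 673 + 94415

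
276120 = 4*69030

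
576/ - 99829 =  - 1 + 99253/99829 = - 0.01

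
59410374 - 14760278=44650096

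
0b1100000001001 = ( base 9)8386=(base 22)cff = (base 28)7nl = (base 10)6153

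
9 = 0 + 9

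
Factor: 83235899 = 31^1*2685029^1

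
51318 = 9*5702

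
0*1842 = 0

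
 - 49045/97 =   -  506 + 37/97=-  505.62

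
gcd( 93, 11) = 1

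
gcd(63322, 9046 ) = 9046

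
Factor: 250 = 2^1 *5^3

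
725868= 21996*33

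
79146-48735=30411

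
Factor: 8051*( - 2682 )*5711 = - 2^1*3^2*83^1*97^1*149^1*5711^1 = - 123316378002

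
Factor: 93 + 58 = 151^1=151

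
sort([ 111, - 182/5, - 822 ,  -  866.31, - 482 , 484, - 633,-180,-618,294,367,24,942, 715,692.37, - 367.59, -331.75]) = [ - 866.31,-822, - 633,-618, - 482, - 367.59, - 331.75,-180, - 182/5, 24, 111, 294, 367, 484,692.37,715, 942 ]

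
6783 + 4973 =11756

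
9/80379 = 1/8931 = 0.00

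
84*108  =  9072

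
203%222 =203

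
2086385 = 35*59611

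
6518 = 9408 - 2890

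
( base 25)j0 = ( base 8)733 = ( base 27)hg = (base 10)475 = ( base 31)fa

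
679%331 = 17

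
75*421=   31575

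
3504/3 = 1168   =  1168.00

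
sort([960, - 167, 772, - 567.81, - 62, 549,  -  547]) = [ - 567.81,- 547, - 167,-62, 549,772,960]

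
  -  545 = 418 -963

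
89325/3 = 29775=29775.00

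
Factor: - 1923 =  - 3^1*641^1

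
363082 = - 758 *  ( - 479)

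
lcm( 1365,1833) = 64155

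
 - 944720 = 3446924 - 4391644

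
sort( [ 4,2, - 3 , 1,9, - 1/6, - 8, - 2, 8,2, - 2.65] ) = [ - 8, - 3,-2.65, - 2, - 1/6,1, 2,2,4,8,9]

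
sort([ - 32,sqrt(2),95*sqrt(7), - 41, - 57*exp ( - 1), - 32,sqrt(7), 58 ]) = [-41,-32, - 32, - 57*exp(-1),sqrt (2),sqrt( 7),58,95 * sqrt( 7) ]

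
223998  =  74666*3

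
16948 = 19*892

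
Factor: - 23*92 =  - 2116 = -2^2*23^2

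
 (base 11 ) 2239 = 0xB82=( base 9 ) 4033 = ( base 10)2946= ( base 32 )2s2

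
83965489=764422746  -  680457257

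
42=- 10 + 52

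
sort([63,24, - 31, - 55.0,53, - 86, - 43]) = [ - 86,-55.0 ,-43,  -  31,  24,53,63 ] 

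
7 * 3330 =23310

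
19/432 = 19/432  =  0.04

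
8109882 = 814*9963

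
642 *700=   449400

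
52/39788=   13/9947= 0.00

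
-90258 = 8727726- 8817984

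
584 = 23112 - 22528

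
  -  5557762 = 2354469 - 7912231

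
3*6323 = 18969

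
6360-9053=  - 2693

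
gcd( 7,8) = 1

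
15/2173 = 15/2173 = 0.01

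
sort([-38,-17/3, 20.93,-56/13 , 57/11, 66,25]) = [-38,-17/3 , - 56/13,  57/11 , 20.93, 25, 66 ]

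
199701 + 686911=886612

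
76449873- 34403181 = 42046692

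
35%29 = 6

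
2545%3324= 2545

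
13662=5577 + 8085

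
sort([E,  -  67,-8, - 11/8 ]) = [ - 67,- 8, - 11/8, E ]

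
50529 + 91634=142163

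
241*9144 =2203704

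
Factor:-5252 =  - 2^2*13^1*101^1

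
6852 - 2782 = 4070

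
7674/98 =78+15/49 = 78.31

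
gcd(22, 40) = 2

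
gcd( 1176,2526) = 6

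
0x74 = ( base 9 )138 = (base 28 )44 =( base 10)116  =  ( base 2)1110100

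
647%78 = 23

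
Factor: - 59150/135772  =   - 325/746 = - 2^(  -  1)*5^2*13^1*373^( -1)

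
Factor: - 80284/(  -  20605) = 2^2*5^( - 1)*13^ ( - 1 )*317^(-1 )*20071^1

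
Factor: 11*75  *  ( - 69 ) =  - 56925=- 3^2*5^2*11^1*23^1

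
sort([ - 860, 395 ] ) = [ - 860,395]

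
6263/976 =6 + 407/976= 6.42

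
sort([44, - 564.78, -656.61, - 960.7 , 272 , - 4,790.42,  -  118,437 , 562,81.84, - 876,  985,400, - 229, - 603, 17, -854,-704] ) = [-960.7,-876, - 854, - 704, - 656.61, - 603, -564.78, - 229,-118, - 4,17,44,81.84, 272,  400, 437,562,790.42, 985 ]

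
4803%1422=537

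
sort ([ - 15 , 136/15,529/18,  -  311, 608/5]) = [-311, - 15, 136/15 , 529/18  ,  608/5 ]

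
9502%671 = 108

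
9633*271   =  2610543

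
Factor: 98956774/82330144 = 2^( - 4) * 7^2 * 13^( - 1 )*31^1*32573^1*197909^( - 1) = 49478387/41165072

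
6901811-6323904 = 577907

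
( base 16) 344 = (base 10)836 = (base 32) Q4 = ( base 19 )260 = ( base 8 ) 1504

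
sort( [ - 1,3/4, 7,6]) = [-1,  3/4,6, 7 ] 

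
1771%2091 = 1771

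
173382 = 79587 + 93795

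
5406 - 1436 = 3970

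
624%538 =86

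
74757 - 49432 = 25325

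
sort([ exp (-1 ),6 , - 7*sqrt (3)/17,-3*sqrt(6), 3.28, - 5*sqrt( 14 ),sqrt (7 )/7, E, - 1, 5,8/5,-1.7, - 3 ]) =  [ - 5*sqrt(14 ), - 3*sqrt(6 ), - 3,-1.7, - 1, - 7 * sqrt ( 3)/17,exp(  -  1),sqrt(7 ) /7,8/5,E,  3.28, 5,  6]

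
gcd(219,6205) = 73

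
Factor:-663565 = - 5^1*7^1*18959^1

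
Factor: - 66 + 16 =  - 50 = - 2^1*5^2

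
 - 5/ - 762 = 5/762=0.01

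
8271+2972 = 11243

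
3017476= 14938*202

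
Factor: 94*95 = 2^1*5^1*19^1*47^1 = 8930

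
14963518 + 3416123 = 18379641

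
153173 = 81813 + 71360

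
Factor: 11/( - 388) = - 2^( - 2)*11^1*97^( - 1)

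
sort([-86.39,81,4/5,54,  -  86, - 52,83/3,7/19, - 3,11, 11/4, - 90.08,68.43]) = [ - 90.08, - 86.39, - 86, - 52,  -  3,  7/19,4/5, 11/4,  11, 83/3  ,  54,  68.43 , 81] 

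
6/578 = 3/289= 0.01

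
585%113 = 20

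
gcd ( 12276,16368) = 4092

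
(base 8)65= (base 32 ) 1l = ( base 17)32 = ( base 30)1N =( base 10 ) 53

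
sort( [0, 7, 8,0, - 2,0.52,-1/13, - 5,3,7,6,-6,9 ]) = [-6, - 5, - 2,  -  1/13,0,0,0.52 , 3, 6, 7 , 7,8,9]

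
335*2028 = 679380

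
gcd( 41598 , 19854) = 18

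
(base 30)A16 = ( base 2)10001101001100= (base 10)9036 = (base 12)5290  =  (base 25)ebb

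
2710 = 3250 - 540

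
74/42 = 1 + 16/21 =1.76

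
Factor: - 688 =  - 2^4*43^1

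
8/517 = 8/517 = 0.02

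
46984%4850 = 3334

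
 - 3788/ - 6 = 1894/3 = 631.33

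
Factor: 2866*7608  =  21804528 = 2^4 * 3^1*317^1 *1433^1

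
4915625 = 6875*715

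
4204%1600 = 1004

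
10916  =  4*2729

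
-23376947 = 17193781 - 40570728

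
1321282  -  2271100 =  - 949818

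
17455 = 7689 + 9766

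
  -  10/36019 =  - 10/36019=-  0.00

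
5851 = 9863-4012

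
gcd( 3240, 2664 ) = 72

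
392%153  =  86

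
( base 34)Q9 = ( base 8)1575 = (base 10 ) 893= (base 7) 2414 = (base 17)319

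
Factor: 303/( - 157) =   -  3^1*101^1*157^ ( - 1)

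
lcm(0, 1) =0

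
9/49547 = 9/49547 = 0.00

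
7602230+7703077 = 15305307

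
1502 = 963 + 539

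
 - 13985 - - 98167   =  84182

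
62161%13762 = 7113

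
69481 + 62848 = 132329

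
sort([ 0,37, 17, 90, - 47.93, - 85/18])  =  [ - 47.93,-85/18 , 0,17, 37,90 ]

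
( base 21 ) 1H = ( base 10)38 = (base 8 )46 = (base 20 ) 1i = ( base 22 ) 1g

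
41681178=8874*4697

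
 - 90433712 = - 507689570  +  417255858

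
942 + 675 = 1617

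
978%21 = 12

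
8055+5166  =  13221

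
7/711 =7/711 = 0.01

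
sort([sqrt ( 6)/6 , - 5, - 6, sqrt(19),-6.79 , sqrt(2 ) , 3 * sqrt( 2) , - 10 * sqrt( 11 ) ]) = [ - 10* sqrt(11 ),- 6.79, - 6,  -  5, sqrt(6 ) /6, sqrt( 2) , 3 * sqrt(2),sqrt( 19 )] 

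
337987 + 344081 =682068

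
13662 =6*2277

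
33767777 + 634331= 34402108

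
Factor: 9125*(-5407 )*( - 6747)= 3^1*5^3 * 13^1*73^1 * 173^1*5407^1 = 332889389625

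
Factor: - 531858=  - 2^1*3^1*88643^1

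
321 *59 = 18939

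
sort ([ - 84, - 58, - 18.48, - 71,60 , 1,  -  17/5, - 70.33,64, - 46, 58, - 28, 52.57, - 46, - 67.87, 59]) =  [ - 84, - 71,- 70.33, - 67.87, - 58,  -  46,-46 , - 28, - 18.48, - 17/5,1, 52.57,58, 59, 60, 64]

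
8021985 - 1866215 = 6155770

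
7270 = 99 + 7171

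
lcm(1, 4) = 4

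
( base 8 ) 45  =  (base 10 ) 37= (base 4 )211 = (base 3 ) 1101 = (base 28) 19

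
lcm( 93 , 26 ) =2418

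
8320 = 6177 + 2143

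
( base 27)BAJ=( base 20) 10F8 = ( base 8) 20164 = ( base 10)8308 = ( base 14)3056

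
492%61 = 4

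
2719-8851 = - 6132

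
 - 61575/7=-61575/7 = -8796.43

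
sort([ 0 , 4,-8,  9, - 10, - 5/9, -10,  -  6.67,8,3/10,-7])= [  -  10,-10,-8, - 7, - 6.67, - 5/9, 0, 3/10,4, 8,  9]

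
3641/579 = 3641/579 = 6.29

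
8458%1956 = 634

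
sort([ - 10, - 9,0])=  [-10, - 9 , 0] 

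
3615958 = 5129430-1513472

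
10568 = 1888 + 8680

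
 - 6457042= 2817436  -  9274478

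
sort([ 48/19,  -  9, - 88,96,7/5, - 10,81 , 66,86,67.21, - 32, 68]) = [ - 88 ,  -  32, - 10,-9,7/5, 48/19,66 , 67.21,68,81, 86,96]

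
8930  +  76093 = 85023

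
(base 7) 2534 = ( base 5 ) 12311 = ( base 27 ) 18B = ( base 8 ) 1674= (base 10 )956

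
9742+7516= 17258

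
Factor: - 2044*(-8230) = 2^3*5^1*7^1 * 73^1*823^1= 16822120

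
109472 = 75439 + 34033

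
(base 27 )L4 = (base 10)571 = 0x23b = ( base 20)18b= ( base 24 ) nj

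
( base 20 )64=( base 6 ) 324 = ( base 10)124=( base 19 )6a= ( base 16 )7C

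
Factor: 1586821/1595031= 3^( - 1 )*19^(-1)*27983^(-1)*1586821^1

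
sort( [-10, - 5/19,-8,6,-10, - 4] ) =[ - 10,-10, - 8, - 4, - 5/19,6 ]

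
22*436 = 9592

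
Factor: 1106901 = 3^2*29^1 * 4241^1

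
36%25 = 11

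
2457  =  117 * 21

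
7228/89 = 81 +19/89 = 81.21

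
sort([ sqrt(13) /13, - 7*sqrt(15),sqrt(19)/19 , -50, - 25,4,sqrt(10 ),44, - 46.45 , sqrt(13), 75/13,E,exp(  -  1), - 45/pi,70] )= [ -50, - 46.45, - 7 *sqrt ( 15), - 25, - 45/pi, sqrt(19 )/19,sqrt(13 )/13, exp ( - 1 ),E,sqrt(10), sqrt(13 ),4,75/13 , 44,70] 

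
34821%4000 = 2821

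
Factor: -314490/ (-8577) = 2^1*3^(-1) * 5^1*11^1 = 110/3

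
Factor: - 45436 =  - 2^2*37^1*307^1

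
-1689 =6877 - 8566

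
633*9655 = 6111615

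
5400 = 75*72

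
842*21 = 17682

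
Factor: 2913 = 3^1*971^1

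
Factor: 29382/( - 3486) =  - 59/7 = -7^( - 1)*59^1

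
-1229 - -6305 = 5076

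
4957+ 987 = 5944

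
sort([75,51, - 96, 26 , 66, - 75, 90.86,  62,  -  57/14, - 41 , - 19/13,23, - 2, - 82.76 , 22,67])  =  [ - 96 , - 82.76, - 75, - 41, - 57/14, - 2, - 19/13,22,23, 26, 51, 62, 66,  67 , 75 , 90.86]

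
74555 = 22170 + 52385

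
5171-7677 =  - 2506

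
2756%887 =95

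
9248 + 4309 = 13557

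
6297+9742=16039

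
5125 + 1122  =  6247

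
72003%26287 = 19429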